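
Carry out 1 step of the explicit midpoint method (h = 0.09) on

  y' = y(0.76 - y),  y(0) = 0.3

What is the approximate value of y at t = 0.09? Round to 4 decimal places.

0.3125

Midpoint: k1 = f(t_n, y_n); k2 = f(t_n + h/2, y_n + (h/2)·k1); y_{n+1} = y_n + h·k2.
t=0.000000, y=0.300000:
  k1 = f(0.000000, 0.300000) = 0.138000
  k2 = f(0.045000, 0.306210) = 0.138955
  y ← 0.300000 + 0.09·0.138955 = 0.312506
y(0.09) ≈ 0.3125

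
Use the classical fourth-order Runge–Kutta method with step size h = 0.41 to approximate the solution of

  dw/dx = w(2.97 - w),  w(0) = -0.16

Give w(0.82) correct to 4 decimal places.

-3.6811

RK4: k1 = f(x_n, w_n); k2 = f(x_n + h/2, w_n + (h/2)·k1); k3 = f(x_n + h/2, w_n + (h/2)·k2); k4 = f(x_n + h, w_n + h·k3); w_{n+1} = w_n + (h/6)·(k1 + 2k2 + 2k3 + k4).
x=0.000000, w=-0.160000:
  k1 = f(0.000000, -0.160000) = -0.500800
  k2 = f(0.205000, -0.262664) = -0.849104
  k3 = f(0.205000, -0.334066) = -1.103778
  k4 = f(0.410000, -0.612549) = -2.194486
  w ← -0.160000 + (0.41/6)·(k1 + 2k2 + 2k3 + k4) = -0.611072
x=0.410000, w=-0.611072:
  k1 = f(0.410000, -0.611072) = -2.188292
  k2 = f(0.615000, -1.059672) = -4.270129
  k3 = f(0.615000, -1.486448) = -6.624279
  k4 = f(0.820000, -3.327026) = -20.950370
  w ← -0.611072 + (0.41/6)·(k1 + 2k2 + 2k3 + k4) = -3.681116
w(0.82) ≈ -3.6811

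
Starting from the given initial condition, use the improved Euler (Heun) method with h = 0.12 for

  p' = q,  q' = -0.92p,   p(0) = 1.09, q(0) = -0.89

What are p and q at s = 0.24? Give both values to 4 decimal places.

0.8490, -1.1055

Heun on (p,q): k1 = f(s_n, state_n); k2 = f(s_n + h, state_n + h·k1); state_{n+1} = state_n + (h/2)·(k1 + k2).
0.000000: (1.090000, -0.890000)
  k1 = (-0.890000, -1.002800)
  predictor → (0.983200, -1.010336)
  k2 = (-1.010336, -0.904544)
  → (0.975980, -1.004441)
0.120000: (0.975980, -1.004441)
  k1 = (-1.004441, -0.897901)
  predictor → (0.855447, -1.112189)
  k2 = (-1.112189, -0.787011)
  → (0.848982, -1.105535)
(p(0.24), q(0.24)) ≈ (0.8490, -1.1055)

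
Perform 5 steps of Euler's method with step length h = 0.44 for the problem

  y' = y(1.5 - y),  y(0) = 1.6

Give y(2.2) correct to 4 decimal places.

Euler: y_{n+1} = y_n + h·f(x_n, y_n).
x=0.000000, y=1.600000: f=-0.160000 → y ← 1.600000 + 0.44·(-0.160000) = 1.529600
x=0.440000, y=1.529600: f=-0.045276 → y ← 1.529600 + 0.44·(-0.045276) = 1.509678
x=0.880000, y=1.509678: f=-0.014611 → y ← 1.509678 + 0.44·(-0.014611) = 1.503249
x=1.320000, y=1.503249: f=-0.004885 → y ← 1.503249 + 0.44·(-0.004885) = 1.501100
x=1.760000, y=1.501100: f=-0.001651 → y ← 1.501100 + 0.44·(-0.001651) = 1.500374
y(2.2) ≈ 1.5004

1.5004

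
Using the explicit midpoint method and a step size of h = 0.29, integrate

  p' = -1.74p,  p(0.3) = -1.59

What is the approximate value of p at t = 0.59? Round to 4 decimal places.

-0.9901

Midpoint: k1 = f(t_n, p_n); k2 = f(t_n + h/2, p_n + (h/2)·k1); p_{n+1} = p_n + h·k2.
t=0.300000, p=-1.590000:
  k1 = f(0.300000, -1.590000) = 2.766600
  k2 = f(0.445000, -1.188843) = 2.068587
  p ← -1.590000 + 0.29·2.068587 = -0.990110
p(0.59) ≈ -0.9901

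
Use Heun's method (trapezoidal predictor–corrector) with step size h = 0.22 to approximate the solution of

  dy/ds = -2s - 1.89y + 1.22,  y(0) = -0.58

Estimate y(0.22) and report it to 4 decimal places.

Heun: k1 = f(s_n, y_n); k2 = f(s_n + h, y_n + h·k1); y_{n+1} = y_n + (h/2)·(k1 + k2).
s=0.000000, y=-0.580000:
  k1 = f(0.000000, -0.580000) = 2.316200
  k2 = f(0.220000, -0.070436) = 0.913124
  y ← -0.580000 + (0.22/2)·(2.316200 + 0.913124) = -0.224774
y(0.22) ≈ -0.2248

-0.2248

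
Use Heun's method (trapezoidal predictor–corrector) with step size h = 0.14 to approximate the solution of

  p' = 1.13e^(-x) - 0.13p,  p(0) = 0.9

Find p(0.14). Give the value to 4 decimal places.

Heun: k1 = f(x_n, p_n); k2 = f(x_n + h, p_n + h·k1); p_{n+1} = p_n + (h/2)·(k1 + k2).
x=0.000000, p=0.900000:
  k1 = f(0.000000, 0.900000) = 1.013000
  k2 = f(0.140000, 1.041820) = 0.846938
  p ← 0.900000 + (0.14/2)·(1.013000 + 0.846938) = 1.030196
p(0.14) ≈ 1.0302

1.0302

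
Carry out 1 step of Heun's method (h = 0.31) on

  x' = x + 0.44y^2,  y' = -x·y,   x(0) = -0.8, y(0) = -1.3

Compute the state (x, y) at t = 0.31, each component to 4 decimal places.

-0.7559, -1.6668

Heun on (x,y): k1 = f(t_n, state_n); k2 = f(t_n + h, state_n + h·k1); state_{n+1} = state_n + (h/2)·(k1 + k2).
0.000000: (-0.800000, -1.300000)
  k1 = (-0.056400, -1.040000)
  predictor → (-0.817484, -1.622400)
  k2 = (0.340676, -1.326286)
  → (-0.755937, -1.666774)
(x(0.31), y(0.31)) ≈ (-0.7559, -1.6668)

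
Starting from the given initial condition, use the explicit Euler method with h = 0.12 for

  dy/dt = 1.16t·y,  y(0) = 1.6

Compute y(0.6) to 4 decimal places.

Euler: y_{n+1} = y_n + h·f(t_n, y_n).
t=0.000000, y=1.600000: f=0.000000 → y ← 1.600000 + 0.12·0.000000 = 1.600000
t=0.120000, y=1.600000: f=0.222720 → y ← 1.600000 + 0.12·0.222720 = 1.626726
t=0.240000, y=1.626726: f=0.452881 → y ← 1.626726 + 0.12·0.452881 = 1.681072
t=0.360000, y=1.681072: f=0.702016 → y ← 1.681072 + 0.12·0.702016 = 1.765314
t=0.480000, y=1.765314: f=0.982927 → y ← 1.765314 + 0.12·0.982927 = 1.883265
y(0.6) ≈ 1.8833

1.8833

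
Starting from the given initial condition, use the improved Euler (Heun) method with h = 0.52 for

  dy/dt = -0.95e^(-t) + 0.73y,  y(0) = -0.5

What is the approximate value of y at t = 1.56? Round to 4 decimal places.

Heun: k1 = f(t_n, y_n); k2 = f(t_n + h, y_n + h·k1); y_{n+1} = y_n + (h/2)·(k1 + k2).
t=0.000000, y=-0.500000:
  k1 = f(0.000000, -0.500000) = -1.315000
  k2 = f(0.520000, -1.183800) = -1.428969
  y ← -0.500000 + (0.52/2)·(-1.315000 + (-1.428969)) = -1.213432
t=0.520000, y=-1.213432:
  k1 = f(0.520000, -1.213432) = -1.450600
  k2 = f(1.040000, -1.967744) = -1.772235
  y ← -1.213432 + (0.52/2)·(-1.450600 + (-1.772235)) = -2.051369
t=1.040000, y=-2.051369:
  k1 = f(1.040000, -2.051369) = -1.833281
  k2 = f(1.560000, -3.004675) = -2.393042
  y ← -2.051369 + (0.52/2)·(-1.833281 + (-2.393042)) = -3.150213
y(1.56) ≈ -3.1502

-3.1502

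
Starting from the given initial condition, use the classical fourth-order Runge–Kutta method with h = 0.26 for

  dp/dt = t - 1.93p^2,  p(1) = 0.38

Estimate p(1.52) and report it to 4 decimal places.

RK4: k1 = f(t_n, p_n); k2 = f(t_n + h/2, p_n + (h/2)·k1); k3 = f(t_n + h/2, p_n + (h/2)·k2); k4 = f(t_n + h, p_n + h·k3); p_{n+1} = p_n + (h/6)·(k1 + 2k2 + 2k3 + k4).
t=1.000000, p=0.380000:
  k1 = f(1.000000, 0.380000) = 0.721308
  k2 = f(1.130000, 0.473770) = 0.696796
  k3 = f(1.130000, 0.470583) = 0.702604
  k4 = f(1.260000, 0.562677) = 0.648952
  p ← 0.380000 + (0.26/6)·(k1 + 2k2 + 2k3 + k4) = 0.560659
t=1.260000, p=0.560659:
  k1 = f(1.260000, 0.560659) = 0.653326
  k2 = f(1.390000, 0.645592) = 0.585598
  k3 = f(1.390000, 0.636787) = 0.607390
  k4 = f(1.520000, 0.718581) = 0.523429
  p ← 0.560659 + (0.26/6)·(k1 + 2k2 + 2k3 + k4) = 0.715044
p(1.52) ≈ 0.7150

0.7150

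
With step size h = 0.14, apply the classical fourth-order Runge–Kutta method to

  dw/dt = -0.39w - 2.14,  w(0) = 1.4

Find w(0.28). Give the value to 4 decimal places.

0.6875

RK4: k1 = f(t_n, w_n); k2 = f(t_n + h/2, w_n + (h/2)·k1); k3 = f(t_n + h/2, w_n + (h/2)·k2); k4 = f(t_n + h, w_n + h·k3); w_{n+1} = w_n + (h/6)·(k1 + 2k2 + 2k3 + k4).
t=0.000000, w=1.400000:
  k1 = f(0.000000, 1.400000) = -2.686000
  k2 = f(0.070000, 1.211980) = -2.612672
  k3 = f(0.070000, 1.217113) = -2.614674
  k4 = f(0.140000, 1.033946) = -2.543239
  w ← 1.400000 + (0.14/6)·(k1 + 2k2 + 2k3 + k4) = 1.034042
t=0.140000, w=1.034042:
  k1 = f(0.140000, 1.034042) = -2.543276
  k2 = f(0.210000, 0.856012) = -2.473845
  k3 = f(0.210000, 0.860872) = -2.475740
  k4 = f(0.280000, 0.687438) = -2.408101
  w ← 1.034042 + (0.14/6)·(k1 + 2k2 + 2k3 + k4) = 0.687529
w(0.28) ≈ 0.6875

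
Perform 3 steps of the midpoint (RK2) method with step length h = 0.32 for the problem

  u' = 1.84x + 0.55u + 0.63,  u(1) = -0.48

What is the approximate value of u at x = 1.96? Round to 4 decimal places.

Midpoint: k1 = f(x_n, u_n); k2 = f(x_n + h/2, u_n + (h/2)·k1); u_{n+1} = u_n + h·k2.
x=1.000000, u=-0.480000:
  k1 = f(1.000000, -0.480000) = 2.206000
  k2 = f(1.160000, -0.127040) = 2.694528
  u ← -0.480000 + 0.32·2.694528 = 0.382249
x=1.320000, u=0.382249:
  k1 = f(1.320000, 0.382249) = 3.269037
  k2 = f(1.480000, 0.905295) = 3.851112
  u ← 0.382249 + 0.32·3.851112 = 1.614605
x=1.640000, u=1.614605:
  k1 = f(1.640000, 1.614605) = 4.535633
  k2 = f(1.800000, 2.340306) = 5.229168
  u ← 1.614605 + 0.32·5.229168 = 3.287939
u(1.96) ≈ 3.2879

3.2879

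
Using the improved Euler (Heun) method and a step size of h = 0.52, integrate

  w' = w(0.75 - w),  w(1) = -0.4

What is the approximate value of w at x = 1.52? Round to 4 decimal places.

-0.7505

Heun: k1 = f(x_n, w_n); k2 = f(x_n + h, w_n + h·k1); w_{n+1} = w_n + (h/2)·(k1 + k2).
x=1.000000, w=-0.400000:
  k1 = f(1.000000, -0.400000) = -0.460000
  k2 = f(1.520000, -0.639200) = -0.887977
  w ← -0.400000 + (0.52/2)·(-0.460000 + (-0.887977)) = -0.750474
w(1.52) ≈ -0.7505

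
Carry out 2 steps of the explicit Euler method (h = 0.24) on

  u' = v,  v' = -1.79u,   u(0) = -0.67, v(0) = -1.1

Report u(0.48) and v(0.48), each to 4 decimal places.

Euler on (u,v): u_{n+1} = u_n + h·u', v_{n+1} = v_n + h·v'.
0.000000: (-0.670000, -1.100000); f=(-1.100000, 1.199300) → (-0.934000, -0.812168)
0.240000: (-0.934000, -0.812168); f=(-0.812168, 1.671860) → (-1.128920, -0.410922)
(u(0.48), v(0.48)) ≈ (-1.1289, -0.4109)

-1.1289, -0.4109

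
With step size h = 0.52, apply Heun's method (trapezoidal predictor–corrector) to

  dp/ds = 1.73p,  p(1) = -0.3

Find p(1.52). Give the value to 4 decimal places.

Heun: k1 = f(s_n, p_n); k2 = f(s_n + h, p_n + h·k1); p_{n+1} = p_n + (h/2)·(k1 + k2).
s=1.000000, p=-0.300000:
  k1 = f(1.000000, -0.300000) = -0.519000
  k2 = f(1.520000, -0.569880) = -0.985892
  p ← -0.300000 + (0.52/2)·(-0.519000 + (-0.985892)) = -0.691272
p(1.52) ≈ -0.6913

-0.6913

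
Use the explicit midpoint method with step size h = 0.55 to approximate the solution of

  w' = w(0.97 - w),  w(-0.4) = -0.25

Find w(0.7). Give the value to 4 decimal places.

-1.1141

Midpoint: k1 = f(x_n, w_n); k2 = f(x_n + h/2, w_n + (h/2)·k1); w_{n+1} = w_n + h·k2.
x=-0.400000, w=-0.250000:
  k1 = f(-0.400000, -0.250000) = -0.305000
  k2 = f(-0.125000, -0.333875) = -0.435331
  w ← -0.250000 + 0.55·(-0.435331) = -0.489432
x=0.150000, w=-0.489432:
  k1 = f(0.150000, -0.489432) = -0.714293
  k2 = f(0.425000, -0.685863) = -1.135695
  w ← -0.489432 + 0.55·(-1.135695) = -1.114064
w(0.7) ≈ -1.1141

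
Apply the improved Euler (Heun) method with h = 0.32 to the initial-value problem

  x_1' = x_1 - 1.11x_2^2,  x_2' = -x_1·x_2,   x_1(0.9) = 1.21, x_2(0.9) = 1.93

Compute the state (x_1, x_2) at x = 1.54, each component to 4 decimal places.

Heun on (x_1,x_2): k1 = f(x_n, state_n); k2 = f(x_n + h, state_n + h·k1); state_{n+1} = state_n + (h/2)·(k1 + k2).
0.900000: (1.210000, 1.930000)
  k1 = (-2.924639, -2.335300)
  predictor → (0.274116, 1.182704)
  k2 = (-1.278540, -0.324198)
  → (0.537491, 1.504480)
1.220000: (0.537491, 1.504480)
  k1 = (-1.974951, -0.808645)
  predictor → (-0.094493, 1.245714)
  k2 = (-1.816994, 0.117711)
  → (-0.069220, 1.393931)
(x_1(1.54), x_2(1.54)) ≈ (-0.0692, 1.3939)

-0.0692, 1.3939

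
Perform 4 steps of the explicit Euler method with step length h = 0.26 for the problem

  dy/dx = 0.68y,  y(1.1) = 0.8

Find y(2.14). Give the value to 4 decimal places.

Euler: y_{n+1} = y_n + h·f(x_n, y_n).
x=1.100000, y=0.800000: f=0.544000 → y ← 0.800000 + 0.26·0.544000 = 0.941440
x=1.360000, y=0.941440: f=0.640179 → y ← 0.941440 + 0.26·0.640179 = 1.107887
x=1.620000, y=1.107887: f=0.753363 → y ← 1.107887 + 0.26·0.753363 = 1.303761
x=1.880000, y=1.303761: f=0.886557 → y ← 1.303761 + 0.26·0.886557 = 1.534266
y(2.14) ≈ 1.5343

1.5343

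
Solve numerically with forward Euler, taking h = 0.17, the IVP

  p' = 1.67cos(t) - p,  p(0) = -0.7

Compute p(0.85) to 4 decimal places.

Euler: p_{n+1} = p_n + h·f(t_n, p_n).
t=0.000000, p=-0.700000: f=2.370000 → p ← -0.700000 + 0.17·2.370000 = -0.297100
t=0.170000, p=-0.297100: f=1.943027 → p ← -0.297100 + 0.17·1.943027 = 0.033215
t=0.340000, p=0.033215: f=1.541186 → p ← 0.033215 + 0.17·1.541186 = 0.295216
t=0.510000, p=0.295216: f=1.162267 → p ← 0.295216 + 0.17·1.162267 = 0.492802
t=0.680000, p=0.492802: f=0.805745 → p ← 0.492802 + 0.17·0.805745 = 0.629778
p(0.85) ≈ 0.6298

0.6298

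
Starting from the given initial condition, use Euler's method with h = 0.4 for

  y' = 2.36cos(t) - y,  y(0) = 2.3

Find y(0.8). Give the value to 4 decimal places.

2.2639

Euler: y_{n+1} = y_n + h·f(t_n, y_n).
t=0.000000, y=2.300000: f=0.060000 → y ← 2.300000 + 0.4·0.060000 = 2.324000
t=0.400000, y=2.324000: f=-0.150296 → y ← 2.324000 + 0.4·(-0.150296) = 2.263882
y(0.8) ≈ 2.2639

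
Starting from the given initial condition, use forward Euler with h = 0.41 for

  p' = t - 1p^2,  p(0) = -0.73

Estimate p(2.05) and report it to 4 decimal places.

-1.9830

Euler: p_{n+1} = p_n + h·f(t_n, p_n).
t=0.000000, p=-0.730000: f=-0.532900 → p ← -0.730000 + 0.41·(-0.532900) = -0.948489
t=0.410000, p=-0.948489: f=-0.489631 → p ← -0.948489 + 0.41·(-0.489631) = -1.149238
t=0.820000, p=-1.149238: f=-0.500748 → p ← -1.149238 + 0.41·(-0.500748) = -1.354544
t=1.230000, p=-1.354544: f=-0.604791 → p ← -1.354544 + 0.41·(-0.604791) = -1.602509
t=1.640000, p=-1.602509: f=-0.928034 → p ← -1.602509 + 0.41·(-0.928034) = -1.983002
p(2.05) ≈ -1.9830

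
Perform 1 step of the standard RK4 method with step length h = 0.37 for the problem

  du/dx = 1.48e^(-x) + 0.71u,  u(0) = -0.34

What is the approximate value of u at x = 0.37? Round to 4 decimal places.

0.0856

RK4: k1 = f(x_n, u_n); k2 = f(x_n + h/2, u_n + (h/2)·k1); k3 = f(x_n + h/2, u_n + (h/2)·k2); k4 = f(x_n + h, u_n + h·k3); u_{n+1} = u_n + (h/6)·(k1 + 2k2 + 2k3 + k4).
x=0.000000, u=-0.340000:
  k1 = f(0.000000, -0.340000) = 1.238600
  k2 = f(0.185000, -0.110859) = 1.151324
  k3 = f(0.185000, -0.127005) = 1.139861
  k4 = f(0.370000, 0.081748) = 1.080328
  u ← -0.340000 + (0.37/6)·(k1 + 2k2 + 2k3 + k4) = 0.085580
u(0.37) ≈ 0.0856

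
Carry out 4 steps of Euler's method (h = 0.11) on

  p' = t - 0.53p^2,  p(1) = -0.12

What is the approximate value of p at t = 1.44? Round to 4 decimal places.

Euler: p_{n+1} = p_n + h·f(t_n, p_n).
t=1.000000, p=-0.120000: f=0.992368 → p ← -0.120000 + 0.11·0.992368 = -0.010840
t=1.110000, p=-0.010840: f=1.109938 → p ← -0.010840 + 0.11·1.109938 = 0.111254
t=1.220000, p=0.111254: f=1.213440 → p ← 0.111254 + 0.11·1.213440 = 0.244732
t=1.330000, p=0.244732: f=1.298256 → p ← 0.244732 + 0.11·1.298256 = 0.387540
p(1.44) ≈ 0.3875

0.3875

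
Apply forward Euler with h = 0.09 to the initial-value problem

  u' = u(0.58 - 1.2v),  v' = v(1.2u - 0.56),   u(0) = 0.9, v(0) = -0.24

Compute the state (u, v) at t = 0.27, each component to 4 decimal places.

Euler on (u,v): u_{n+1} = u_n + h·u', v_{n+1} = v_n + h·v'.
0.000000: (0.900000, -0.240000); f=(0.781200, -0.124800) → (0.970308, -0.251232)
0.090000: (0.970308, -0.251232); f=(0.855306, -0.151837) → (1.047285, -0.264897)
0.180000: (1.047285, -0.264897); f=(0.940333, -0.184565) → (1.131916, -0.281508)
(u(0.27), v(0.27)) ≈ (1.1319, -0.2815)

1.1319, -0.2815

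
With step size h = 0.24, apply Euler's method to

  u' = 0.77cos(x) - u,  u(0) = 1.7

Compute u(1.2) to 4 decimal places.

0.8777

Euler: u_{n+1} = u_n + h·f(x_n, u_n).
x=0.000000, u=1.700000: f=-0.930000 → u ← 1.700000 + 0.24·(-0.930000) = 1.476800
x=0.240000, u=1.476800: f=-0.728870 → u ← 1.476800 + 0.24·(-0.728870) = 1.301871
x=0.480000, u=1.301871: f=-0.618885 → u ← 1.301871 + 0.24·(-0.618885) = 1.153339
x=0.720000, u=1.153339: f=-0.574448 → u ← 1.153339 + 0.24·(-0.574448) = 1.015471
x=0.960000, u=1.015471: f=-0.573861 → u ← 1.015471 + 0.24·(-0.573861) = 0.877745
u(1.2) ≈ 0.8777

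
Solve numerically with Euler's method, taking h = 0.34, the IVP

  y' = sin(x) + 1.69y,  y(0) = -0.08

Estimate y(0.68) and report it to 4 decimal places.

-0.0850

Euler: y_{n+1} = y_n + h·f(x_n, y_n).
x=0.000000, y=-0.080000: f=-0.135200 → y ← -0.080000 + 0.34·(-0.135200) = -0.125968
x=0.340000, y=-0.125968: f=0.120601 → y ← -0.125968 + 0.34·0.120601 = -0.084964
y(0.68) ≈ -0.0850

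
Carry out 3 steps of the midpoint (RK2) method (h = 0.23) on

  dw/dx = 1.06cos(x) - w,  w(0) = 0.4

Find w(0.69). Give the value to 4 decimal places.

0.6784

Midpoint: k1 = f(x_n, w_n); k2 = f(x_n + h/2, w_n + (h/2)·k1); w_{n+1} = w_n + h·k2.
x=0.000000, w=0.400000:
  k1 = f(0.000000, 0.400000) = 0.660000
  k2 = f(0.115000, 0.475900) = 0.577098
  w ← 0.400000 + 0.23·0.577098 = 0.532733
x=0.230000, w=0.532733:
  k1 = f(0.230000, 0.532733) = 0.499354
  k2 = f(0.345000, 0.590158) = 0.407382
  w ← 0.532733 + 0.23·0.407382 = 0.626430
x=0.460000, w=0.626430:
  k1 = f(0.460000, 0.626430) = 0.323385
  k2 = f(0.575000, 0.663620) = 0.225924
  w ← 0.626430 + 0.23·0.225924 = 0.678393
w(0.69) ≈ 0.6784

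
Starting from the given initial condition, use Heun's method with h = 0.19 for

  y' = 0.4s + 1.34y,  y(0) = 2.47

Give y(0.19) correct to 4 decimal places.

Heun: k1 = f(s_n, y_n); k2 = f(s_n + h, y_n + h·k1); y_{n+1} = y_n + (h/2)·(k1 + k2).
s=0.000000, y=2.470000:
  k1 = f(0.000000, 2.470000) = 3.309800
  k2 = f(0.190000, 3.098862) = 4.228475
  y ← 2.470000 + (0.19/2)·(3.309800 + 4.228475) = 3.186136
y(0.19) ≈ 3.1861

3.1861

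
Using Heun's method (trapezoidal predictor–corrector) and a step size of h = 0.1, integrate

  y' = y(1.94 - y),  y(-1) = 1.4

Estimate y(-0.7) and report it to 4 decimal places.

Heun: k1 = f(x_n, y_n); k2 = f(x_n + h, y_n + h·k1); y_{n+1} = y_n + (h/2)·(k1 + k2).
x=-1.000000, y=1.400000:
  k1 = f(-1.000000, 1.400000) = 0.756000
  k2 = f(-0.900000, 1.475600) = 0.685269
  y ← 1.400000 + (0.1/2)·(0.756000 + 0.685269) = 1.472063
x=-0.900000, y=1.472063:
  k1 = f(-0.900000, 1.472063) = 0.688832
  k2 = f(-0.800000, 1.540947) = 0.614920
  y ← 1.472063 + (0.1/2)·(0.688832 + 0.614920) = 1.537251
x=-0.800000, y=1.537251:
  k1 = f(-0.800000, 1.537251) = 0.619126
  k2 = f(-0.700000, 1.599164) = 0.545053
  y ← 1.537251 + (0.1/2)·(0.619126 + 0.545053) = 1.595460
y(-0.7) ≈ 1.5955

1.5955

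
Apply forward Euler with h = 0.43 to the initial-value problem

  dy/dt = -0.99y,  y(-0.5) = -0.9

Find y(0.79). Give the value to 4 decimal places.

Euler: y_{n+1} = y_n + h·f(t_n, y_n).
t=-0.500000, y=-0.900000: f=0.891000 → y ← -0.900000 + 0.43·0.891000 = -0.516870
t=-0.070000, y=-0.516870: f=0.511701 → y ← -0.516870 + 0.43·0.511701 = -0.296838
t=0.360000, y=-0.296838: f=0.293870 → y ← -0.296838 + 0.43·0.293870 = -0.170474
y(0.79) ≈ -0.1705

-0.1705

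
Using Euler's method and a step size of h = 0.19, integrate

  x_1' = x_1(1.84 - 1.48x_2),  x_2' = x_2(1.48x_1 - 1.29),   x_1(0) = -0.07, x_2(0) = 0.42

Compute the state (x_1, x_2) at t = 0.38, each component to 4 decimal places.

Euler on (x_1,x_2): x_1_{n+1} = x_1_n + h·x_1', x_2_{n+1} = x_2_n + h·x_2'.
0.000000: (-0.070000, 0.420000); f=(-0.085288, -0.585312) → (-0.086205, 0.308791)
0.190000: (-0.086205, 0.308791); f=(-0.119220, -0.437736) → (-0.108857, 0.225621)
(x_1(0.38), x_2(0.38)) ≈ (-0.1089, 0.2256)

-0.1089, 0.2256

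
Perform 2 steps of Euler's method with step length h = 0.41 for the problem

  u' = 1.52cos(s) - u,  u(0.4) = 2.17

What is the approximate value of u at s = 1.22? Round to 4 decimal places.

Euler: u_{n+1} = u_n + h·f(s_n, u_n).
s=0.400000, u=2.170000: f=-0.769987 → u ← 2.170000 + 0.41·(-0.769987) = 1.854305
s=0.810000, u=1.854305: f=-0.806268 → u ← 1.854305 + 0.41·(-0.806268) = 1.523735
u(1.22) ≈ 1.5237

1.5237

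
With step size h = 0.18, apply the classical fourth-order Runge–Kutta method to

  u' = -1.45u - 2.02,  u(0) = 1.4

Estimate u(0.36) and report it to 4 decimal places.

RK4: k1 = f(t_n, u_n); k2 = f(t_n + h/2, u_n + (h/2)·k1); k3 = f(t_n + h/2, u_n + (h/2)·k2); k4 = f(t_n + h, u_n + h·k3); u_{n+1} = u_n + (h/6)·(k1 + 2k2 + 2k3 + k4).
t=0.000000, u=1.400000:
  k1 = f(0.000000, 1.400000) = -4.050000
  k2 = f(0.090000, 1.035500) = -3.521475
  k3 = f(0.090000, 1.083067) = -3.590448
  k4 = f(0.180000, 0.753719) = -3.112893
  u ← 1.400000 + (0.18/6)·(k1 + 2k2 + 2k3 + k4) = 0.758398
t=0.180000, u=0.758398:
  k1 = f(0.180000, 0.758398) = -3.119677
  k2 = f(0.270000, 0.477627) = -2.712559
  k3 = f(0.270000, 0.514268) = -2.765688
  k4 = f(0.360000, 0.260574) = -2.397832
  u ← 0.758398 + (0.18/6)·(k1 + 2k2 + 2k3 + k4) = 0.264178
u(0.36) ≈ 0.2642

0.2642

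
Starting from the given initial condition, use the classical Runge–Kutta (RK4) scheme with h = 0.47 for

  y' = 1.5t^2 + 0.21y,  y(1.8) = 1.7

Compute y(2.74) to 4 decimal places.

10.1089

RK4: k1 = f(t_n, y_n); k2 = f(t_n + h/2, y_n + (h/2)·k1); k3 = f(t_n + h/2, y_n + (h/2)·k2); k4 = f(t_n + h, y_n + h·k3); y_{n+1} = y_n + (h/6)·(k1 + 2k2 + 2k3 + k4).
t=1.800000, y=1.700000:
  k1 = f(1.800000, 1.700000) = 5.217000
  k2 = f(2.035000, 2.925995) = 6.826296
  k3 = f(2.035000, 3.304180) = 6.905715
  k4 = f(2.270000, 4.945686) = 8.767944
  y ← 1.700000 + (0.47/6)·(k1 + 2k2 + 2k3 + k4) = 4.946836
t=2.270000, y=4.946836:
  k1 = f(2.270000, 4.946836) = 8.768186
  k2 = f(2.505000, 7.007359) = 10.884083
  k3 = f(2.505000, 7.504595) = 10.988503
  k4 = f(2.740000, 10.111432) = 13.384801
  y ← 4.946836 + (0.47/6)·(k1 + 2k2 + 2k3 + k4) = 10.108858
y(2.74) ≈ 10.1089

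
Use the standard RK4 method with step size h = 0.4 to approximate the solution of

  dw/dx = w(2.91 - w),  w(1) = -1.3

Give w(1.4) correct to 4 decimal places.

RK4: k1 = f(x_n, w_n); k2 = f(x_n + h/2, w_n + (h/2)·k1); k3 = f(x_n + h/2, w_n + (h/2)·k2); k4 = f(x_n + h, w_n + h·k3); w_{n+1} = w_n + (h/6)·(k1 + 2k2 + 2k3 + k4).
x=1.000000, w=-1.300000:
  k1 = f(1.000000, -1.300000) = -5.473000
  k2 = f(1.200000, -2.394600) = -12.702395
  k3 = f(1.200000, -3.840479) = -25.925073
  k4 = f(1.400000, -11.670029) = -170.149368
  w ← -1.300000 + (0.4/6)·(k1 + 2k2 + 2k3 + k4) = -18.158487
w(1.4) ≈ -18.1585

-18.1585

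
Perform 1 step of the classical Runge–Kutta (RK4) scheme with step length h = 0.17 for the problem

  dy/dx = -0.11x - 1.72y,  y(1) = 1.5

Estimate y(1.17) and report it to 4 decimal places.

1.1021

RK4: k1 = f(x_n, y_n); k2 = f(x_n + h/2, y_n + (h/2)·k1); k3 = f(x_n + h/2, y_n + (h/2)·k2); k4 = f(x_n + h, y_n + h·k3); y_{n+1} = y_n + (h/6)·(k1 + 2k2 + 2k3 + k4).
x=1.000000, y=1.500000:
  k1 = f(1.000000, 1.500000) = -2.690000
  k2 = f(1.085000, 1.271350) = -2.306072
  k3 = f(1.085000, 1.303984) = -2.362202
  k4 = f(1.170000, 1.098426) = -2.017992
  y ← 1.500000 + (0.17/6)·(k1 + 2k2 + 2k3 + k4) = 1.102071
y(1.17) ≈ 1.1021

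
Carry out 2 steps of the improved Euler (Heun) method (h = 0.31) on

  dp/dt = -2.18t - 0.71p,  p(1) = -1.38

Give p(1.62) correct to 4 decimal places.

Heun: k1 = f(t_n, p_n); k2 = f(t_n + h, p_n + h·k1); p_{n+1} = p_n + (h/2)·(k1 + k2).
t=1.000000, p=-1.380000:
  k1 = f(1.000000, -1.380000) = -1.200200
  k2 = f(1.310000, -1.752062) = -1.611836
  p ← -1.380000 + (0.31/2)·(-1.200200 + (-1.611836)) = -1.815866
t=1.310000, p=-1.815866:
  k1 = f(1.310000, -1.815866) = -1.566535
  k2 = f(1.620000, -2.301492) = -1.897541
  p ← -1.815866 + (0.31/2)·(-1.566535 + (-1.897541)) = -2.352797
p(1.62) ≈ -2.3528

-2.3528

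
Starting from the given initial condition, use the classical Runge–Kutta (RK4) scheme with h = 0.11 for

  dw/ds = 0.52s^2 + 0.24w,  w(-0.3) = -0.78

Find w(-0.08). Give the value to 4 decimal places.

-0.8175

RK4: k1 = f(s_n, w_n); k2 = f(s_n + h/2, w_n + (h/2)·k1); k3 = f(s_n + h/2, w_n + (h/2)·k2); k4 = f(s_n + h, w_n + h·k3); w_{n+1} = w_n + (h/6)·(k1 + 2k2 + 2k3 + k4).
s=-0.300000, w=-0.780000:
  k1 = f(-0.300000, -0.780000) = -0.140400
  k2 = f(-0.245000, -0.787722) = -0.157840
  k3 = f(-0.245000, -0.788681) = -0.158070
  k4 = f(-0.190000, -0.797388) = -0.172601
  w ← -0.780000 + (0.11/6)·(k1 + 2k2 + 2k3 + k4) = -0.797322
s=-0.190000, w=-0.797322:
  k1 = f(-0.190000, -0.797322) = -0.172585
  k2 = f(-0.135000, -0.806814) = -0.184158
  k3 = f(-0.135000, -0.807450) = -0.184311
  k4 = f(-0.080000, -0.817596) = -0.192895
  w ← -0.797322 + (0.11/6)·(k1 + 2k2 + 2k3 + k4) = -0.817533
w(-0.08) ≈ -0.8175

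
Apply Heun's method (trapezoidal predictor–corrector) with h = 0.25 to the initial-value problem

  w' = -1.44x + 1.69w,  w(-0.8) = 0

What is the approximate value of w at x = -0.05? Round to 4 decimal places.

1.0747

Heun: k1 = f(x_n, w_n); k2 = f(x_n + h, w_n + h·k1); w_{n+1} = w_n + (h/2)·(k1 + k2).
x=-0.800000, w=0.000000:
  k1 = f(-0.800000, 0.000000) = 1.152000
  k2 = f(-0.550000, 0.288000) = 1.278720
  w ← 0.000000 + (0.25/2)·(1.152000 + 1.278720) = 0.303840
x=-0.550000, w=0.303840:
  k1 = f(-0.550000, 0.303840) = 1.305490
  k2 = f(-0.300000, 0.630212) = 1.497059
  w ← 0.303840 + (0.25/2)·(1.305490 + 1.497059) = 0.654159
x=-0.300000, w=0.654159:
  k1 = f(-0.300000, 0.654159) = 1.537528
  k2 = f(-0.050000, 1.038541) = 1.827134
  w ← 0.654159 + (0.25/2)·(1.537528 + 1.827134) = 1.074741
w(-0.05) ≈ 1.0747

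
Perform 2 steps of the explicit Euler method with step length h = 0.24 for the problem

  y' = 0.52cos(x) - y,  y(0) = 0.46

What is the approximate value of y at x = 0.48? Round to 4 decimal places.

0.4818

Euler: y_{n+1} = y_n + h·f(x_n, y_n).
x=0.000000, y=0.460000: f=0.060000 → y ← 0.460000 + 0.24·0.060000 = 0.474400
x=0.240000, y=0.474400: f=0.030696 → y ← 0.474400 + 0.24·0.030696 = 0.481767
y(0.48) ≈ 0.4818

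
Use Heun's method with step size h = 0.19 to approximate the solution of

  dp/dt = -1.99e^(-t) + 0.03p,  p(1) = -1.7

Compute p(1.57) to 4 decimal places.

Heun: k1 = f(t_n, p_n); k2 = f(t_n + h, p_n + h·k1); p_{n+1} = p_n + (h/2)·(k1 + k2).
t=1.000000, p=-1.700000:
  k1 = f(1.000000, -1.700000) = -0.783080
  k2 = f(1.190000, -1.848785) = -0.660864
  p ← -1.700000 + (0.19/2)·(-0.783080 + (-0.660864)) = -1.837175
t=1.190000, p=-1.837175:
  k1 = f(1.190000, -1.837175) = -0.660516
  k2 = f(1.380000, -1.962673) = -0.559521
  p ← -1.837175 + (0.19/2)·(-0.660516 + (-0.559521)) = -1.953078
t=1.380000, p=-1.953078:
  k1 = f(1.380000, -1.953078) = -0.559234
  k2 = f(1.570000, -2.059333) = -0.475790
  p ← -1.953078 + (0.19/2)·(-0.559234 + (-0.475790)) = -2.051405
p(1.57) ≈ -2.0514

-2.0514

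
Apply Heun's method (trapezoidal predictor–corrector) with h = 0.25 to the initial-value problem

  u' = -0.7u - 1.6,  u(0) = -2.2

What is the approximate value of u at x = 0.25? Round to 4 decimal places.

-2.2137

Heun: k1 = f(x_n, u_n); k2 = f(x_n + h, u_n + h·k1); u_{n+1} = u_n + (h/2)·(k1 + k2).
x=0.000000, u=-2.200000:
  k1 = f(0.000000, -2.200000) = -0.060000
  k2 = f(0.250000, -2.215000) = -0.049500
  u ← -2.200000 + (0.25/2)·(-0.060000 + (-0.049500)) = -2.213688
u(0.25) ≈ -2.2137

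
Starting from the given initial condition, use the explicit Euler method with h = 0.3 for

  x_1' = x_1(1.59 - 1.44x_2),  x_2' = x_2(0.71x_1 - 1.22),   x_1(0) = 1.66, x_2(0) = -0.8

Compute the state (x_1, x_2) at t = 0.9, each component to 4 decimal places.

Euler on (x_1,x_2): x_1_{n+1} = x_1_n + h·x_1', x_2_{n+1} = x_2_n + h·x_2'.
0.000000: (1.660000, -0.800000); f=(4.551720, 0.033120) → (3.025516, -0.790064)
0.300000: (3.025516, -0.790064); f=(8.252676, -0.733271) → (5.501319, -1.010045)
0.600000: (5.501319, -1.010045); f=(16.748575, -2.712918) → (10.525891, -1.823921)
(x_1(0.9), x_2(0.9)) ≈ (10.5259, -1.8239)

10.5259, -1.8239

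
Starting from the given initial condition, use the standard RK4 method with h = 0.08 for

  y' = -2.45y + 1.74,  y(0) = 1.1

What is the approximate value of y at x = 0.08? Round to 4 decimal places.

1.0306

RK4: k1 = f(x_n, y_n); k2 = f(x_n + h/2, y_n + (h/2)·k1); k3 = f(x_n + h/2, y_n + (h/2)·k2); k4 = f(x_n + h, y_n + h·k3); y_{n+1} = y_n + (h/6)·(k1 + 2k2 + 2k3 + k4).
x=0.000000, y=1.100000:
  k1 = f(0.000000, 1.100000) = -0.955000
  k2 = f(0.040000, 1.061800) = -0.861410
  k3 = f(0.040000, 1.065544) = -0.870582
  k4 = f(0.080000, 1.030353) = -0.784366
  y ← 1.100000 + (0.08/6)·(k1 + 2k2 + 2k3 + k4) = 1.030622
y(0.08) ≈ 1.0306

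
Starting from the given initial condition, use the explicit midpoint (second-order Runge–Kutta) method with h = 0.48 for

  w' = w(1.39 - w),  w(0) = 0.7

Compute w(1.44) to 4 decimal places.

Midpoint: k1 = f(t_n, w_n); k2 = f(t_n + h/2, w_n + (h/2)·k1); w_{n+1} = w_n + h·k2.
t=0.000000, w=0.700000:
  k1 = f(0.000000, 0.700000) = 0.483000
  k2 = f(0.240000, 0.815920) = 0.468403
  w ← 0.700000 + 0.48·0.468403 = 0.924834
t=0.480000, w=0.924834:
  k1 = f(0.480000, 0.924834) = 0.430202
  k2 = f(0.720000, 1.028082) = 0.372081
  w ← 0.924834 + 0.48·0.372081 = 1.103433
t=0.960000, w=1.103433:
  k1 = f(0.960000, 1.103433) = 0.316208
  k2 = f(1.200000, 1.179323) = 0.248457
  w ← 1.103433 + 0.48·0.248457 = 1.222692
w(1.44) ≈ 1.2227

1.2227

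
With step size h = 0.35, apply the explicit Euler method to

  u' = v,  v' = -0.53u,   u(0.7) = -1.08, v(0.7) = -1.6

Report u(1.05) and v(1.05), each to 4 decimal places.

-1.6400, -1.3997

Euler on (u,v): u_{n+1} = u_n + h·u', v_{n+1} = v_n + h·v'.
0.700000: (-1.080000, -1.600000); f=(-1.600000, 0.572400) → (-1.640000, -1.399660)
(u(1.05), v(1.05)) ≈ (-1.6400, -1.3997)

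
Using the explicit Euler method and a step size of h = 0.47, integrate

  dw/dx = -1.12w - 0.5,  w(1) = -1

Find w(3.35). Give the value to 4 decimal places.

Euler: w_{n+1} = w_n + h·f(x_n, w_n).
x=1.000000, w=-1.000000: f=0.620000 → w ← -1.000000 + 0.47·0.620000 = -0.708600
x=1.470000, w=-0.708600: f=0.293632 → w ← -0.708600 + 0.47·0.293632 = -0.570593
x=1.940000, w=-0.570593: f=0.139064 → w ← -0.570593 + 0.47·0.139064 = -0.505233
x=2.410000, w=-0.505233: f=0.065861 → w ← -0.505233 + 0.47·0.065861 = -0.474278
x=2.880000, w=-0.474278: f=0.031192 → w ← -0.474278 + 0.47·0.031192 = -0.459618
w(3.35) ≈ -0.4596

-0.4596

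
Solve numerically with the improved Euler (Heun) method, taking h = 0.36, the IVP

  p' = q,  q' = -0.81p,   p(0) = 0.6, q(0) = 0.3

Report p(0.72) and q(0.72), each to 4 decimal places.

0.6803, -0.0937

Heun on (p,q): k1 = f(t_n, state_n); k2 = f(t_n + h, state_n + h·k1); state_{n+1} = state_n + (h/2)·(k1 + k2).
0.000000: (0.600000, 0.300000)
  k1 = (0.300000, -0.486000)
  predictor → (0.708000, 0.125040)
  k2 = (0.125040, -0.573480)
  → (0.676507, 0.109294)
0.360000: (0.676507, 0.109294)
  k1 = (0.109294, -0.547971)
  predictor → (0.715853, -0.087976)
  k2 = (-0.087976, -0.579841)
  → (0.680344, -0.093713)
(p(0.72), q(0.72)) ≈ (0.6803, -0.0937)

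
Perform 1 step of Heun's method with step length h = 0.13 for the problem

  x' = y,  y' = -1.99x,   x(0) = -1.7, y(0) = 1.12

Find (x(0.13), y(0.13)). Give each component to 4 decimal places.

-1.5258, 1.5410

Heun on (x,y): k1 = f(s_n, state_n); k2 = f(s_n + h, state_n + h·k1); state_{n+1} = state_n + (h/2)·(k1 + k2).
0.000000: (-1.700000, 1.120000)
  k1 = (1.120000, 3.383000)
  predictor → (-1.554400, 1.559790)
  k2 = (1.559790, 3.093256)
  → (-1.525814, 1.540957)
(x(0.13), y(0.13)) ≈ (-1.5258, 1.5410)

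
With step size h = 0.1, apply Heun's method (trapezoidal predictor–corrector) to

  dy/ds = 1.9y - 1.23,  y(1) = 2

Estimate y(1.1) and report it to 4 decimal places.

Heun: k1 = f(s_n, y_n); k2 = f(s_n + h, y_n + h·k1); y_{n+1} = y_n + (h/2)·(k1 + k2).
s=1.000000, y=2.000000:
  k1 = f(1.000000, 2.000000) = 2.570000
  k2 = f(1.100000, 2.257000) = 3.058300
  y ← 2.000000 + (0.1/2)·(2.570000 + 3.058300) = 2.281415
y(1.1) ≈ 2.2814

2.2814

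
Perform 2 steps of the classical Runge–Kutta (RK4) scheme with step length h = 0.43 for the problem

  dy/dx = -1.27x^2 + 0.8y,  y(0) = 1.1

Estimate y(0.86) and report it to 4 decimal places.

1.8658

RK4: k1 = f(x_n, y_n); k2 = f(x_n + h/2, y_n + (h/2)·k1); k3 = f(x_n + h/2, y_n + (h/2)·k2); k4 = f(x_n + h, y_n + h·k3); y_{n+1} = y_n + (h/6)·(k1 + 2k2 + 2k3 + k4).
x=0.000000, y=1.100000:
  k1 = f(0.000000, 1.100000) = 0.880000
  k2 = f(0.215000, 1.289200) = 0.972654
  k3 = f(0.215000, 1.309121) = 0.988591
  k4 = f(0.430000, 1.525094) = 0.985252
  y ← 1.100000 + (0.43/6)·(k1 + 2k2 + 2k3 + k4) = 1.514788
x=0.430000, y=1.514788:
  k1 = f(0.430000, 1.514788) = 0.977008
  k2 = f(0.645000, 1.724845) = 0.851524
  k3 = f(0.645000, 1.697866) = 0.829941
  k4 = f(0.860000, 1.871663) = 0.558038
  y ← 1.514788 + (0.43/6)·(k1 + 2k2 + 2k3 + k4) = 1.865810
y(0.86) ≈ 1.8658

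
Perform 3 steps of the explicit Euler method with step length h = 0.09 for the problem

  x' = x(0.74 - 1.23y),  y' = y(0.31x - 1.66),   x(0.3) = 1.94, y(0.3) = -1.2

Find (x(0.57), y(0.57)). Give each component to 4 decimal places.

Euler on (x,y): x_{n+1} = x_n + h·x', y_{n+1} = y_n + h·y'.
0.300000: (1.940000, -1.200000); f=(4.299040, 1.270320) → (2.326914, -1.085671)
0.390000: (2.326914, -1.085671); f=(4.829220, 1.019073) → (2.761543, -0.993955)
0.480000: (2.761543, -0.993955); f=(5.419706, 0.799062) → (3.249317, -0.922039)
(x(0.57), y(0.57)) ≈ (3.2493, -0.9220)

3.2493, -0.9220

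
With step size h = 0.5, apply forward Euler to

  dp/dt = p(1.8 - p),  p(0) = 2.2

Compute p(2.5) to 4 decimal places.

Euler: p_{n+1} = p_n + h·f(t_n, p_n).
t=0.000000, p=2.200000: f=-0.880000 → p ← 2.200000 + 0.5·(-0.880000) = 1.760000
t=0.500000, p=1.760000: f=0.070400 → p ← 1.760000 + 0.5·0.070400 = 1.795200
t=1.000000, p=1.795200: f=0.008617 → p ← 1.795200 + 0.5·0.008617 = 1.799508
t=1.500000, p=1.799508: f=0.000884 → p ← 1.799508 + 0.5·0.000884 = 1.799951
t=2.000000, p=1.799951: f=0.000089 → p ← 1.799951 + 0.5·0.000089 = 1.799995
p(2.5) ≈ 1.8000

1.8000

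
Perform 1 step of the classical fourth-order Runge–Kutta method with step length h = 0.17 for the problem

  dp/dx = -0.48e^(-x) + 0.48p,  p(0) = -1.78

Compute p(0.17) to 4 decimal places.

RK4: k1 = f(x_n, p_n); k2 = f(x_n + h/2, p_n + (h/2)·k1); k3 = f(x_n + h/2, p_n + (h/2)·k2); k4 = f(x_n + h, p_n + h·k3); p_{n+1} = p_n + (h/6)·(k1 + 2k2 + 2k3 + k4).
x=0.000000, p=-1.780000:
  k1 = f(0.000000, -1.780000) = -1.334400
  k2 = f(0.085000, -1.893424) = -1.349729
  k3 = f(0.085000, -1.894727) = -1.350355
  k4 = f(0.170000, -2.009560) = -1.369548
  p ← -1.780000 + (0.17/6)·(k1 + 2k2 + 2k3 + k4) = -2.009617
p(0.17) ≈ -2.0096

-2.0096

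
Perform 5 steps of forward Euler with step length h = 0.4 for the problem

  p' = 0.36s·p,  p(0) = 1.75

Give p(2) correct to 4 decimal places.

Euler: p_{n+1} = p_n + h·f(s_n, p_n).
s=0.000000, p=1.750000: f=0.000000 → p ← 1.750000 + 0.4·0.000000 = 1.750000
s=0.400000, p=1.750000: f=0.252000 → p ← 1.750000 + 0.4·0.252000 = 1.850800
s=0.800000, p=1.850800: f=0.533030 → p ← 1.850800 + 0.4·0.533030 = 2.064012
s=1.200000, p=2.064012: f=0.891653 → p ← 2.064012 + 0.4·0.891653 = 2.420673
s=1.600000, p=2.420673: f=1.394308 → p ← 2.420673 + 0.4·1.394308 = 2.978397
p(2) ≈ 2.9784

2.9784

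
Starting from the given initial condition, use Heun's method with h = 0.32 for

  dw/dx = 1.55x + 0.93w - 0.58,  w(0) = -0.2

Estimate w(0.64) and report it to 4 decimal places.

-0.4913

Heun: k1 = f(x_n, w_n); k2 = f(x_n + h, w_n + h·k1); w_{n+1} = w_n + (h/2)·(k1 + k2).
x=0.000000, w=-0.200000:
  k1 = f(0.000000, -0.200000) = -0.766000
  k2 = f(0.320000, -0.445120) = -0.497962
  w ← -0.200000 + (0.32/2)·(-0.766000 + (-0.497962)) = -0.402234
x=0.320000, w=-0.402234:
  k1 = f(0.320000, -0.402234) = -0.458077
  k2 = f(0.640000, -0.548819) = -0.098401
  w ← -0.402234 + (0.32/2)·(-0.458077 + (-0.098401)) = -0.491270
w(0.64) ≈ -0.4913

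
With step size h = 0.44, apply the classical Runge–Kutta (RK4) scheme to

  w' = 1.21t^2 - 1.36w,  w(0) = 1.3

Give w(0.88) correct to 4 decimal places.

0.6032

RK4: k1 = f(t_n, w_n); k2 = f(t_n + h/2, w_n + (h/2)·k1); k3 = f(t_n + h/2, w_n + (h/2)·k2); k4 = f(t_n + h, w_n + h·k3); w_{n+1} = w_n + (h/6)·(k1 + 2k2 + 2k3 + k4).
t=0.000000, w=1.300000:
  k1 = f(0.000000, 1.300000) = -1.768000
  k2 = f(0.220000, 0.911040) = -1.180450
  k3 = f(0.220000, 1.040301) = -1.356245
  k4 = f(0.440000, 0.703252) = -0.722167
  w ← 1.300000 + (0.44/6)·(k1 + 2k2 + 2k3 + k4) = 0.745339
t=0.440000, w=0.745339:
  k1 = f(0.440000, 0.745339) = -0.779405
  k2 = f(0.660000, 0.573870) = -0.253387
  k3 = f(0.660000, 0.689594) = -0.410772
  k4 = f(0.880000, 0.564600) = 0.169169
  w ← 0.745339 + (0.44/6)·(k1 + 2k2 + 2k3 + k4) = 0.603178
w(0.88) ≈ 0.6032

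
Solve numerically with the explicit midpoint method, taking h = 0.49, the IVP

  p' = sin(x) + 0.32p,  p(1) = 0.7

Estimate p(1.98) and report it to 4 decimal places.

2.0590

Midpoint: k1 = f(x_n, p_n); k2 = f(x_n + h/2, p_n + (h/2)·k1); p_{n+1} = p_n + h·k2.
x=1.000000, p=0.700000:
  k1 = f(1.000000, 0.700000) = 1.065471
  k2 = f(1.245000, 0.961040) = 1.254929
  p ← 0.700000 + 0.49·1.254929 = 1.314915
x=1.490000, p=1.314915:
  k1 = f(1.490000, 1.314915) = 1.417511
  k2 = f(1.735000, 1.662205) = 1.518455
  p ← 1.314915 + 0.49·1.518455 = 2.058958
p(1.98) ≈ 2.0590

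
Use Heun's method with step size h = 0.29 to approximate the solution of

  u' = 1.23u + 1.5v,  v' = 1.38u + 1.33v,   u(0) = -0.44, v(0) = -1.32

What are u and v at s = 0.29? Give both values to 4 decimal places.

Heun on (u,v): k1 = f(s_n, state_n); k2 = f(s_n + h, state_n + h·k1); state_{n+1} = state_n + (h/2)·(k1 + k2).
0.000000: (-0.440000, -1.320000)
  k1 = (-2.521200, -2.362800)
  predictor → (-1.171148, -2.005212)
  k2 = (-4.448330, -4.283116)
  → (-1.450582, -2.283658)
(u(0.29), v(0.29)) ≈ (-1.4506, -2.2837)

-1.4506, -2.2837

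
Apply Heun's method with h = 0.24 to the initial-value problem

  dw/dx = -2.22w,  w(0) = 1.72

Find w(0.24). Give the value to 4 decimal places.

1.0477

Heun: k1 = f(x_n, w_n); k2 = f(x_n + h, w_n + h·k1); w_{n+1} = w_n + (h/2)·(k1 + k2).
x=0.000000, w=1.720000:
  k1 = f(0.000000, 1.720000) = -3.818400
  k2 = f(0.240000, 0.803584) = -1.783956
  w ← 1.720000 + (0.24/2)·(-3.818400 + (-1.783956)) = 1.047717
w(0.24) ≈ 1.0477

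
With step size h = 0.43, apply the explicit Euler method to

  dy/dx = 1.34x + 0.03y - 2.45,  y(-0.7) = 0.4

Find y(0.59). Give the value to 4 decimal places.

Euler: y_{n+1} = y_n + h·f(x_n, y_n).
x=-0.700000, y=0.400000: f=-3.376000 → y ← 0.400000 + 0.43·(-3.376000) = -1.051680
x=-0.270000, y=-1.051680: f=-2.843350 → y ← -1.051680 + 0.43·(-2.843350) = -2.274321
x=0.160000, y=-2.274321: f=-2.303830 → y ← -2.274321 + 0.43·(-2.303830) = -3.264967
y(0.59) ≈ -3.2650

-3.2650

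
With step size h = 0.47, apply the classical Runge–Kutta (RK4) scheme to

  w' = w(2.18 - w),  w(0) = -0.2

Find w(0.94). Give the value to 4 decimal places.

-3.6403

RK4: k1 = f(x_n, w_n); k2 = f(x_n + h/2, w_n + (h/2)·k1); k3 = f(x_n + h/2, w_n + (h/2)·k2); k4 = f(x_n + h, w_n + h·k3); w_{n+1} = w_n + (h/6)·(k1 + 2k2 + 2k3 + k4).
x=0.000000, w=-0.200000:
  k1 = f(0.000000, -0.200000) = -0.476000
  k2 = f(0.235000, -0.311860) = -0.777111
  k3 = f(0.235000, -0.382621) = -0.980513
  k4 = f(0.470000, -0.660841) = -1.877345
  w ← -0.200000 + (0.47/6)·(k1 + 2k2 + 2k3 + k4) = -0.659707
x=0.470000, w=-0.659707:
  k1 = f(0.470000, -0.659707) = -1.873373
  k2 = f(0.705000, -1.099949) = -3.607777
  k3 = f(0.705000, -1.507534) = -5.559084
  k4 = f(0.940000, -3.272476) = -17.843098
  w ← -0.659707 + (0.47/6)·(k1 + 2k2 + 2k3 + k4) = -3.640305
w(0.94) ≈ -3.6403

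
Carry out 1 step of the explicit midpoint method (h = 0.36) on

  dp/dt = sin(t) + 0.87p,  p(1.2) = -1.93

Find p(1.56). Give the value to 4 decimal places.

Midpoint: k1 = f(t_n, p_n); k2 = f(t_n + h/2, p_n + (h/2)·k1); p_{n+1} = p_n + h·k2.
t=1.200000, p=-1.930000:
  k1 = f(1.200000, -1.930000) = -0.747061
  k2 = f(1.380000, -2.064471) = -0.814236
  p ← -1.930000 + 0.36·(-0.814236) = -2.223125
p(1.56) ≈ -2.2231

-2.2231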